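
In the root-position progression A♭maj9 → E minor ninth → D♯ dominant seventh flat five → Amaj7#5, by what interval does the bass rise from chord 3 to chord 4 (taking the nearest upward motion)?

The roots are D♯ and A.
D♯ up to A is 6 semitones, a half step narrower than a perfect fifth, so the interval is diminished.

diminished fifth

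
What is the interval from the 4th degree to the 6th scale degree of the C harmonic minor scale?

The scale runs C D E♭ F G A♭ B.
So we need the interval from F up to A♭.
F up to A♭ is 3 semitones, a half step narrower than a major third, so the interval is minor.

minor 3rd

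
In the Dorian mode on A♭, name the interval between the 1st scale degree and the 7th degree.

m7

Spelling the Dorian mode on A♭: A♭ B♭ C♭ D♭ E♭ F G♭.
That puts A♭ below G♭.
From A♭ to G♭: 10 semitones over a seventh = minor.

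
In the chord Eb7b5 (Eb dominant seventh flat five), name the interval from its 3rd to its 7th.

Spelling the chord: Eb, G, Bbb, Db.
So we need the interval from G up to Db.
5 letter names make it a fifth; at 6 semitones (a half step narrower than perfect) the quality is diminished.
This 3–7 tritone is the characteristic tension at the heart of the dominant sound.

diminished fifth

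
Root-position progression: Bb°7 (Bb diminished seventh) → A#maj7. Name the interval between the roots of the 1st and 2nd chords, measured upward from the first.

The roots are Bb and A#.
7 letter names make it a seventh; at 12 semitones (a half step wider than major) the quality is augmented.

augmented 7th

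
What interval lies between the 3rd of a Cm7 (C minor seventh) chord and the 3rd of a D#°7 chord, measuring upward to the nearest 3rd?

The 3rd of Cm7 (C minor seventh) is Eb; the 3rd of D#°7 is F#.
Eb up to F# is 3 semitones, a half step wider than a major second, so the interval is augmented.

augmented 2nd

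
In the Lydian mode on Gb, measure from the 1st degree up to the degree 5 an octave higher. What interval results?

Spelling the Lydian mode on Gb: Gb Ab Bb C Db Eb F.
That puts Gb below Db.
From Gb to Db is 19 semitones, exactly the perfect twelfth.

perfect twelfth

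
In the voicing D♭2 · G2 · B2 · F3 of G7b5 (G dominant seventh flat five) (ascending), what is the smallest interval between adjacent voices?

major 3rd

Adjacent intervals: D♭2→G2 = augmented fourth; G2→B2 = major third; B2→F3 = diminished fifth.
The smallest is G2 to B2, a major third (4 semitones).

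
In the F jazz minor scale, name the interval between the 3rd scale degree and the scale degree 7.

The scale runs F G A♭ B♭ C D E.
So we need the interval from A♭ up to E.
A♭ up to E is 8 semitones, a half step wider than a perfect fifth, so the interval is augmented.

A5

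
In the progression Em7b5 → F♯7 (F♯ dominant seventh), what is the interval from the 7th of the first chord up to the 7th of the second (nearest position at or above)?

Em7b5 has D as its 7th, and F♯7 (F♯ dominant seventh) has E as its 7th.
D up to E spans 2 letter names and 2 semitones — a major second.

major second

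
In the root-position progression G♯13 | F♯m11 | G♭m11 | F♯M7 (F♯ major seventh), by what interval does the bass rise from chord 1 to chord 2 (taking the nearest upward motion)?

The roots are G♯ and F♯.
7 letter names make it a seventh; at 10 semitones (a half step narrower than major) the quality is minor.

minor 7th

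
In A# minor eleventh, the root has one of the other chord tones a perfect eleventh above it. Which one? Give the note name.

A#m11 (A# minor eleventh): A#, C#, E#, G#, B#, D#.
The root is A#. A perfect eleventh above A# is D#.
D# is the chord's 11th.

D#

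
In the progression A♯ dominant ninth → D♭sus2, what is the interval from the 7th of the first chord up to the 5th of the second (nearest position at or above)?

A♯ dominant ninth has G♯ as its 7th, and D♭sus2 has A♭ as its 5th.
From G♯ to A♭: 0 semitones over a second = diminished.

diminished second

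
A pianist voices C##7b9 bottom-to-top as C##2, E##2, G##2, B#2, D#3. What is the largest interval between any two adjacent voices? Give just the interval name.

Adjacent intervals: C##2→E##2 = major third; E##2→G##2 = minor third; G##2→B#2 = minor third; B#2→D#3 = minor third.
The largest is C##2 to E##2, a major third (4 semitones).

major 3rd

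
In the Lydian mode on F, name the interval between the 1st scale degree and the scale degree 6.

The scale runs F G A B C D E.
So we need the interval from F up to D.
Counting 6 letters and 9 half steps from F gives a major sixth.

major sixth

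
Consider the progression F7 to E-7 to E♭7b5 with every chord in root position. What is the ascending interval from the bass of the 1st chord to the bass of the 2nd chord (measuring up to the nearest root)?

The roots are F and E.
From F to E is 11 semitones, exactly the major seventh.

major seventh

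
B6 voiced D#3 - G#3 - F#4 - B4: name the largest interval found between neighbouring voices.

Adjacent intervals: D#3→G#3 = perfect fourth; G#3→F#4 = minor seventh; F#4→B4 = perfect fourth.
The largest is G#3 to F#4, a minor seventh (10 semitones).

minor seventh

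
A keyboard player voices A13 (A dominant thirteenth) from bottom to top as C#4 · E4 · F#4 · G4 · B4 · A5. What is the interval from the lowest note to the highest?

The outer voices are C#4 and A5.
From C# to A: 20 semitones over a thirteenth = minor.

m13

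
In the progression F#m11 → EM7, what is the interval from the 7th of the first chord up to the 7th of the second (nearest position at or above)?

F#m11 has E as its 7th, and EM7 has D# as its 7th.
From E to D# is 11 semitones, exactly the major seventh.

M7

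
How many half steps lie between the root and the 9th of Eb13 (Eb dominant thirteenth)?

14

Eb13: Eb–G–Bb–Db–F–C.
Eb to F is a major ninth: 14 semitones.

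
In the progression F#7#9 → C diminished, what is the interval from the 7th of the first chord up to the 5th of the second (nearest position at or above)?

F#7#9 has E as its 7th, and C diminished has Gb as its 5th.
3 letter names make it a third; at 2 semitones (a whole step narrower than major) the quality is diminished.

diminished third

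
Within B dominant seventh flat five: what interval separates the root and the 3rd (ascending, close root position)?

major 3rd

Spelling the chord: B D♯ F A.
So we need the interval from B up to D♯.
From B to D♯ is 4 semitones, exactly the major third.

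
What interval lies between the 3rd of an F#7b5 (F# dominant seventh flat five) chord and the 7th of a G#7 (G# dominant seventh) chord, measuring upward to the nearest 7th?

F#7b5 (F# dominant seventh flat five) has A# as its 3rd, and G#7 (G# dominant seventh) has F# as its 7th.
A# up to F# is 8 semitones, a half step narrower than a major sixth, so the interval is minor.

minor sixth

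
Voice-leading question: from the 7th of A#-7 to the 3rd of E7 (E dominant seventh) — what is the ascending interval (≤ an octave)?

A#-7 has G# as its 7th, and E7 (E dominant seventh) has G# as its 3rd.
G# up to G# spans 1 letter names and 0 semitones — a perfect unison.

perfect unison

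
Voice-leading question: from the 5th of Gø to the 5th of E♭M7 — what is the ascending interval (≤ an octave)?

major sixth

The 5th of Gø is D♭; the 5th of E♭M7 is B♭.
D♭ up to B♭ spans 6 letter names and 9 semitones — a major sixth.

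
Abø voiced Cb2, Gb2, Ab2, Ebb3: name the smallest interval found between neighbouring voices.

major second

Adjacent intervals: Cb2→Gb2 = perfect fifth; Gb2→Ab2 = major second; Ab2→Ebb3 = diminished fifth.
The smallest is Gb2 to Ab2, a major second (2 semitones).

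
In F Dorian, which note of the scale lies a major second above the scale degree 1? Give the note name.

The scale is F G Ab Bb C D Eb.
The scale degree 1 is F; a major second above that is G — scale degree 2.

G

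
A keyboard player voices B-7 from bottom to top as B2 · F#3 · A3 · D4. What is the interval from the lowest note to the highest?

minor tenth

The outer voices are B2 and D4.
B up to D is 15 semitones, a half step narrower than a major tenth, so the interval is minor.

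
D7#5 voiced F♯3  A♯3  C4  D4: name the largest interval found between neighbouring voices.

Adjacent intervals: F♯3→A♯3 = major third; A♯3→C4 = diminished third; C4→D4 = major second.
The largest is F♯3 to A♯3, a major third (4 semitones).

major third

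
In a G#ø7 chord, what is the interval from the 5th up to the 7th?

The chord tones of G#ø are G#, B, D, F#.
5th = D; 7th = F#.
D up to F# spans 3 letter names and 4 semitones — a major third.

M3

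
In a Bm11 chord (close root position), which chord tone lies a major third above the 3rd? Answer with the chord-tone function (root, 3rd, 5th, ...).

The chord tones of Bm11 are B, D, F#, A, C#, E.
The 3rd is D. A major third above D is F#.
F# is the chord's 5th.

5th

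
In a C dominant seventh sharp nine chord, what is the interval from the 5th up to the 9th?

The chord tones of C dominant seventh sharp nine are C E G B♭ D♯.
5th = G; 9th = D♯.
5 letter names make it a fifth; at 8 semitones (a half step wider than perfect) the quality is augmented.

A5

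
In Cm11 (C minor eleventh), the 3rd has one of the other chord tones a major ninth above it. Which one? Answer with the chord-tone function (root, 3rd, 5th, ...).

The chord tones of Cm11 (C minor eleventh) are C–Eb–G–Bb–D–F.
The 3rd is Eb. A major ninth above Eb is F.
F is the chord's 11th.

11th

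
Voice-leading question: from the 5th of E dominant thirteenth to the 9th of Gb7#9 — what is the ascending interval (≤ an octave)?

minor seventh

E dominant thirteenth has B as its 5th, and Gb7#9 has A as its 9th.
B up to A is 10 semitones, a half step narrower than a major seventh, so the interval is minor.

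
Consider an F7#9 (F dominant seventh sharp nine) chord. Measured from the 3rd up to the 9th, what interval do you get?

major seventh

Spelling the chord: F, A, C, Eb, G#.
The 3rd is A and the 9th is G#.
A up to G# spans 7 letter names and 11 semitones — a major seventh.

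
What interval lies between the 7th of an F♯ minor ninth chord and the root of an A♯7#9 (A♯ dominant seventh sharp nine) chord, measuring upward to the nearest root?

augmented fourth

The 7th of F♯ minor ninth is E; the root of A♯7#9 (A♯ dominant seventh sharp nine) is A♯.
E up to A♯ is 6 semitones, a half step wider than a perfect fourth, so the interval is augmented.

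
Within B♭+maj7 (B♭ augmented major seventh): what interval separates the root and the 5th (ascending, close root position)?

A5

B♭ augmented major seventh: B♭–D–F♯–A.
Root = B♭; 5th = F♯.
B♭ up to F♯ is 8 semitones, a half step wider than a perfect fifth, so the interval is augmented.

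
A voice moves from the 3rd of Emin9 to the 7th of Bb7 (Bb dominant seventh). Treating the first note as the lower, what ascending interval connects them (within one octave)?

Emin9 has G as its 3rd, and Bb7 (Bb dominant seventh) has Ab as its 7th.
2 letter names make it a second; at 1 semitone (a half step narrower than major) the quality is minor.

m2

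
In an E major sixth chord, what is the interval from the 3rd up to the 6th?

perfect fourth

Spelling the chord: E-G#-B-C#.
That puts G# below C#.
From G# to C# is 5 semitones, exactly the perfect fourth.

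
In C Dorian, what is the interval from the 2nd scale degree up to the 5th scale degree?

perfect fourth

Spelling C Dorian: C D Eb F G A Bb.
2nd scale degree = D; degree 5 = G.
D up to G spans 4 letter names and 5 semitones — a perfect fourth.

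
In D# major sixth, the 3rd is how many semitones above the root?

Spelling the chord: D# F## A# B#.
D# to F## is a major third: 4 semitones.

4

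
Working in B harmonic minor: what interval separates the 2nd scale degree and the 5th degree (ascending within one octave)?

B harmonic minor: B C# D E F# G A#.
So we need the interval from C# up to F#.
C# up to F# spans 4 letter names and 5 semitones — a perfect fourth.

perfect fourth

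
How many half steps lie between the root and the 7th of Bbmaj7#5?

11

Spelling the chord: Bb–D–F#–A.
Bb to A is a major seventh: 11 semitones.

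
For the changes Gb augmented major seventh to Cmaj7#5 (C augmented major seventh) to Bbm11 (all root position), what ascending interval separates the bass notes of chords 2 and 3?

m7

The roots are C and Bb.
From C to Bb: 10 semitones over a seventh = minor.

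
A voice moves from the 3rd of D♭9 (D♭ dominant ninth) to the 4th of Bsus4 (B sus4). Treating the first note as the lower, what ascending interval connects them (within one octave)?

The 3rd of D♭9 (D♭ dominant ninth) is F; the 4th of Bsus4 (B sus4) is E.
Counting 7 letters and 11 half steps from F gives a major seventh.

major seventh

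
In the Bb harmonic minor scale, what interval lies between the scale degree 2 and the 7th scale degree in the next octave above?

major thirteenth

Bb harmonic minor: Bb C Db Eb F Gb A.
Scale degree 2 = C; scale degree 7 (up an octave) = A.
From C to A is 21 semitones, exactly the major thirteenth.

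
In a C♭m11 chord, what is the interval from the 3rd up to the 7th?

perfect fifth

The chord tones of C♭m11 (C♭ minor eleventh) are C♭-E𝄫-G♭-B𝄫-D♭-F♭.
3rd = E𝄫; 7th = B𝄫.
Counting 5 letters and 7 half steps from E𝄫 gives a perfect fifth.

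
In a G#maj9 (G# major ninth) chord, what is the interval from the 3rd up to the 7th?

P5

Spelling the chord: G#-B#-D#-F##-A#.
So we need the interval from B# up to F##.
Counting 5 letters and 7 half steps from B# gives a perfect fifth.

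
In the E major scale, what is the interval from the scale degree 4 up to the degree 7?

Spelling the E major scale: E F# G# A B C# D#.
So we need the interval from A up to D#.
A up to D# is 6 semitones, a half step wider than a perfect fourth, so the interval is augmented.

augmented fourth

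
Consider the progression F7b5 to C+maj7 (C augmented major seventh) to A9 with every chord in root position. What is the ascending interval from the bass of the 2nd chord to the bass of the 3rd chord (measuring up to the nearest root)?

major sixth

The roots are C and A.
Counting 6 letters and 9 half steps from C gives a major sixth.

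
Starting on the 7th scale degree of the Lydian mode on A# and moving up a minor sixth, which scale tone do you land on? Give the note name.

E#

The scale is A# B# C## D## E# F## G##.
The 7th scale degree is G##; a minor sixth above that is E# — scale degree 5.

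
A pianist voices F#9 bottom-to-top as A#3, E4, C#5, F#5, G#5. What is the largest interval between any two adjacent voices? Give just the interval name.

M6

Adjacent intervals: A#3→E4 = diminished fifth; E4→C#5 = major sixth; C#5→F#5 = perfect fourth; F#5→G#5 = major second.
The largest is E4 to C#5, a major sixth (9 semitones).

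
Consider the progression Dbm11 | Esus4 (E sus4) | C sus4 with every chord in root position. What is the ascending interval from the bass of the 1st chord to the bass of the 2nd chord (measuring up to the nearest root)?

The roots are Db and E.
Db up to E is 3 semitones, a half step wider than a major second, so the interval is augmented.

augmented 2nd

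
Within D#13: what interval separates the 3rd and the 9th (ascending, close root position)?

Spelling the chord: D#-F##-A#-C#-E#-B#.
3rd = F##; 9th = E#.
7 letter names make it a seventh; at 10 semitones (a half step narrower than major) the quality is minor.

minor 7th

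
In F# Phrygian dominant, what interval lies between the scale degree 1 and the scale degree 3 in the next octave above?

Spelling F# Phrygian dominant: F# G A# B C# D E.
Scale degree 1 = F#; degree 3 (up an octave) = A#.
Counting 10 letters and 16 half steps from F# gives a major tenth.

major tenth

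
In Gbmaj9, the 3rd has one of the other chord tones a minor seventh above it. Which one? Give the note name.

Ab

Spelling the chord: Gb–Bb–Db–F–Ab.
The 3rd is Bb. A minor seventh above Bb is Ab.
Ab is the chord's 9th.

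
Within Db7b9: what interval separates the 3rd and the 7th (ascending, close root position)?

d5

Spelling the chord: Db, F, Ab, Cb, Ebb.
3rd = F; 7th = Cb.
5 letter names make it a fifth; at 6 semitones (a half step narrower than perfect) the quality is diminished.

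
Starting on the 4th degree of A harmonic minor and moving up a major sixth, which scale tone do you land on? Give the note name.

B

The scale is A B C D E F G♯.
The 4th degree is D; a major sixth above that is B — scale degree 2.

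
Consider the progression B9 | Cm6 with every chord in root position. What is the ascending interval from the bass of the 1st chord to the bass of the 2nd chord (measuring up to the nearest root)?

minor 2nd

The roots are B and C.
From B to C: 1 semitone over a second = minor.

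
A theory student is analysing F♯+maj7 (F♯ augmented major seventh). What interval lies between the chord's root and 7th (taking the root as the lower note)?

major seventh

The chord tones of F♯ augmented major seventh are F♯, A♯, C𝄪, E♯.
So we need the interval from F♯ up to E♯.
Counting 7 letters and 11 half steps from F♯ gives a major seventh.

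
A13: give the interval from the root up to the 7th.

Spelling the chord: A C# E G B F#.
The root is A and the 7th is G.
A up to G is 10 semitones, a half step narrower than a major seventh, so the interval is minor.

minor seventh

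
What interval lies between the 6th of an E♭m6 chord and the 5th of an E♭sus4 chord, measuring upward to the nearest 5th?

minor seventh

E♭m6 has C as its 6th, and E♭sus4 has B♭ as its 5th.
7 letter names make it a seventh; at 10 semitones (a half step narrower than major) the quality is minor.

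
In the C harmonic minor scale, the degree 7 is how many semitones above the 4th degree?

The scale is C D Eb F G Ab B.
F up to B is an augmented fourth — 6 semitones.

6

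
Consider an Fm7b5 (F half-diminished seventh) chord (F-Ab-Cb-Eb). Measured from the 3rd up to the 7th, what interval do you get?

perfect fifth

That puts Ab below Eb.
Counting 5 letters and 7 half steps from Ab gives a perfect fifth.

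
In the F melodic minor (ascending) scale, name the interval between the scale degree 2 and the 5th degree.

P4

Spelling the F melodic minor (ascending) scale: F G Ab Bb C D E.
The scale degree 2 is G and the degree 5 is C.
From G to C is 5 semitones, exactly the perfect fourth.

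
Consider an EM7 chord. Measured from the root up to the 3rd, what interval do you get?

M3

E major seventh: E–G#–B–D#.
The root is E and the 3rd is G#.
E up to G# spans 3 letter names and 4 semitones — a major third.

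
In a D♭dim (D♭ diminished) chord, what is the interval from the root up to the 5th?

Spelling the chord: D♭-F♭-A𝄫.
The root is D♭ and the 5th is A𝄫.
5 letter names make it a fifth; at 6 semitones (a half step narrower than perfect) the quality is diminished.

diminished 5th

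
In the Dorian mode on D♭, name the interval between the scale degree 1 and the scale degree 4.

Spelling the Dorian mode on D♭: D♭ E♭ F♭ G♭ A♭ B♭ C♭.
That puts D♭ below G♭.
From D♭ to G♭ is 5 semitones, exactly the perfect fourth.

perfect 4th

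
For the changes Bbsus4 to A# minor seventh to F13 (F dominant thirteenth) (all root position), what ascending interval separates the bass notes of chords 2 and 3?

The roots are A# and F.
A# up to F is 7 semitones, a whole step narrower than a major sixth, so the interval is diminished.

diminished 6th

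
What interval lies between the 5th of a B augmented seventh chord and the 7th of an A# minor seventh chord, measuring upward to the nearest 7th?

B augmented seventh has F## as its 5th, and A# minor seventh has G# as its 7th.
2 letter names make it a second; at 1 semitone (a half step narrower than major) the quality is minor.

minor second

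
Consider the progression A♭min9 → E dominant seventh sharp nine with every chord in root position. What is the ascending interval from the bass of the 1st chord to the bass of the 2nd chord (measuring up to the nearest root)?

The roots are A♭ and E.
From A♭ to E: 8 semitones over a fifth = augmented.

augmented fifth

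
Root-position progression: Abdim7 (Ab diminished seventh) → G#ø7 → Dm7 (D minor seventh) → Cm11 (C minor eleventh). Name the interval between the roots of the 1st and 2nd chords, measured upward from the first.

The roots are Ab and G#.
7 letter names make it a seventh; at 12 semitones (a half step wider than major) the quality is augmented.

augmented seventh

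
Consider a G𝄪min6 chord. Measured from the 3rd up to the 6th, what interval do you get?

Spelling the chord: G𝄪-B♯-D𝄪-E𝄪.
The 3rd is B♯ and the 6th is E𝄪.
B♯ up to E𝄪 is 6 semitones, a half step wider than a perfect fourth, so the interval is augmented.

augmented fourth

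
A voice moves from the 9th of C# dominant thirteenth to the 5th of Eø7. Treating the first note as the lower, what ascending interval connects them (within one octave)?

C# dominant thirteenth has D# as its 9th, and Eø7 has Bb as its 5th.
From D# to Bb: 7 semitones over a sixth = diminished.

diminished 6th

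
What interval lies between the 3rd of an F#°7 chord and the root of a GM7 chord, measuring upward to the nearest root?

The 3rd of F#°7 is A; the root of GM7 is G.
7 letter names make it a seventh; at 10 semitones (a half step narrower than major) the quality is minor.

minor seventh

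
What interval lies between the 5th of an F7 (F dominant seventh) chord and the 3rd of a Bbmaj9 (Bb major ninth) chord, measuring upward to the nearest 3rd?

major second

The 5th of F7 (F dominant seventh) is C; the 3rd of Bbmaj9 (Bb major ninth) is D.
C up to D spans 2 letter names and 2 semitones — a major second.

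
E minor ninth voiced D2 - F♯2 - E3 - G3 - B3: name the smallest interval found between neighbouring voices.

Adjacent intervals: D2→F♯2 = major third; F♯2→E3 = minor seventh; E3→G3 = minor third; G3→B3 = major third.
The smallest is E3 to G3, a minor third (3 semitones).

minor third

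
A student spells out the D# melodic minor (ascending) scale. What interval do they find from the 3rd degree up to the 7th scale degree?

D# melodic minor: D# E# F# G# A# B# C##.
3rd degree = F#; scale degree 7 = C##.
5 letter names make it a fifth; at 8 semitones (a half step wider than perfect) the quality is augmented.

A5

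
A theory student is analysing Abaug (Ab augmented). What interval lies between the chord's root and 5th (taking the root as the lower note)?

augmented fifth

Abaug (Ab augmented) is spelled Ab C E.
The root is Ab and the 5th is E.
From Ab to E: 8 semitones over a fifth = augmented.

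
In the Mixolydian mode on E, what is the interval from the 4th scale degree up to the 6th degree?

The scale runs E F# G# A B C# D.
That puts A below C#.
From A to C# is 4 semitones, exactly the major third.

major 3rd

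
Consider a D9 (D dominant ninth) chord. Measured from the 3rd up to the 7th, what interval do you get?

D9: D, F#, A, C, E.
That puts F# below C.
5 letter names make it a fifth; at 6 semitones (a half step narrower than perfect) the quality is diminished.

diminished fifth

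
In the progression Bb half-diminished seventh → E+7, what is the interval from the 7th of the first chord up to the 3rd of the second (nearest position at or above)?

augmented seventh

Bb half-diminished seventh has Ab as its 7th, and E+7 has G# as its 3rd.
7 letter names make it a seventh; at 12 semitones (a half step wider than major) the quality is augmented.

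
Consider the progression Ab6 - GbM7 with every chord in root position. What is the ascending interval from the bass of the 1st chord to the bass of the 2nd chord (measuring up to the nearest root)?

minor seventh

The roots are Ab and Gb.
From Ab to Gb: 10 semitones over a seventh = minor.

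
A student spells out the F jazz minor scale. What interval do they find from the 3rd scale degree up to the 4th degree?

major second

F melodic minor: F G Ab Bb C D E.
That puts Ab below Bb.
Counting 2 letters and 2 half steps from Ab gives a major second.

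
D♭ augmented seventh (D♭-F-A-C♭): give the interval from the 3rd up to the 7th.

diminished fifth

That puts F below C♭.
F up to C♭ is 6 semitones, a half step narrower than a perfect fifth, so the interval is diminished.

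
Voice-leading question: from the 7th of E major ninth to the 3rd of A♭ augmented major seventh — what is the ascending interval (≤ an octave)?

diminished seventh

E major ninth has D♯ as its 7th, and A♭ augmented major seventh has C as its 3rd.
D♯ up to C is 9 semitones, a whole step narrower than a major seventh, so the interval is diminished.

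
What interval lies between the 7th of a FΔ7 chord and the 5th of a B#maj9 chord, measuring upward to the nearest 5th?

The 7th of FΔ7 is E; the 5th of B#maj9 is F##.
2 letter names make it a second; at 3 semitones (a half step wider than major) the quality is augmented.

augmented second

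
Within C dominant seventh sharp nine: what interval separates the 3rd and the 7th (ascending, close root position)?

diminished 5th

The chord tones of C7#9 (C dominant seventh sharp nine) are C E G B♭ D♯.
That puts E below B♭.
From E to B♭: 6 semitones over a fifth = diminished.
That tritone between 3rd and 7th is what gives the dominant seventh its pull toward resolution.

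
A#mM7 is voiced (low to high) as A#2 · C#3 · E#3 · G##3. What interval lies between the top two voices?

major third

Those voices are E#3 and G##3.
E# up to G## spans 3 letter names and 4 semitones — a major third.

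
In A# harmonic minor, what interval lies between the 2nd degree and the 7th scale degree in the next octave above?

The scale runs A# B# C# D# E# F# G##.
So we need the interval from B# up to G##.
Counting 13 letters and 21 half steps from B# gives a major thirteenth.

major thirteenth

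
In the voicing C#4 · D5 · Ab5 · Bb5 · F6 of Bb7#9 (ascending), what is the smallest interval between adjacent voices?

Adjacent intervals: C#4→D5 = minor ninth; D5→Ab5 = diminished fifth; Ab5→Bb5 = major second; Bb5→F6 = perfect fifth.
The smallest is Ab5 to Bb5, a major second (2 semitones).

M2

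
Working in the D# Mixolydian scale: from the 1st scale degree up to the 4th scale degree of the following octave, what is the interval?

perfect 11th

D# mixolydian: D# E# F## G# A# B# C#.
The 1st scale degree is D# and the degree 4 (up an octave) is G#.
Counting 11 letters and 17 half steps from D# gives a perfect eleventh.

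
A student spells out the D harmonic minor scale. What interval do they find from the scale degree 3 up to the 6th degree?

perfect fourth

Spelling the D harmonic minor scale: D E F G A Bb C#.
So we need the interval from F up to Bb.
Counting 4 letters and 5 half steps from F gives a perfect fourth.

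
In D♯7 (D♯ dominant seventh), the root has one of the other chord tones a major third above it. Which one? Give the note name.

D♯ dominant seventh is spelled D♯–F𝄪–A♯–C♯.
The root is D♯. A major third above D♯ is F𝄪.
F𝄪 is the chord's 3rd.

F##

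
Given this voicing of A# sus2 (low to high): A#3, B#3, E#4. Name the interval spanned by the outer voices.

The outer voices are A#3 and E#4.
A# up to E# spans 5 letter names and 7 semitones — a perfect fifth.

P5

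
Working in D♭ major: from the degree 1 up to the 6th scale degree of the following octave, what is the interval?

Spelling D♭ major: D♭ E♭ F G♭ A♭ B♭ C.
Degree 1 = D♭; 6th scale degree (up an octave) = B♭.
D♭ up to B♭ spans 13 letter names and 21 semitones — a major thirteenth.

major thirteenth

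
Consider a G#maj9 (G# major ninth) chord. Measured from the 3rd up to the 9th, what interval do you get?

Spelling the chord: G# B# D# F## A#.
So we need the interval from B# up to A#.
B# up to A# is 10 semitones, a half step narrower than a major seventh, so the interval is minor.

minor seventh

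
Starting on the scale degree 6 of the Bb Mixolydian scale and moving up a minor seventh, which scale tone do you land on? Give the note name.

The scale is Bb C D Eb F G Ab.
The scale degree 6 is G; a minor seventh above that is F — scale degree 5.

F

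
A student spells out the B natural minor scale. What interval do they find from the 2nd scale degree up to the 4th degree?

The scale runs B C♯ D E F♯ G A.
That puts C♯ below E.
C♯ up to E is 3 semitones, a half step narrower than a major third, so the interval is minor.

minor third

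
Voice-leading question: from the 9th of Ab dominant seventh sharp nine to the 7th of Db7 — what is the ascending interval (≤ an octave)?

The 9th of Ab dominant seventh sharp nine is B; the 7th of Db7 is Cb.
From B to Cb: 0 semitones over a second = diminished.

diminished second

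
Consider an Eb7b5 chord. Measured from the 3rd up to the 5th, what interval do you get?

d3

Eb7b5: Eb, G, Bbb, Db.
That puts G below Bbb.
G up to Bbb is 2 semitones, a whole step narrower than a major third, so the interval is diminished.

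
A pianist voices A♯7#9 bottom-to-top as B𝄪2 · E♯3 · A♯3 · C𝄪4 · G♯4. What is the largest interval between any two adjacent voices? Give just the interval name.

Adjacent intervals: B𝄪2→E♯3 = diminished fourth; E♯3→A♯3 = perfect fourth; A♯3→C𝄪4 = major third; C𝄪4→G♯4 = diminished fifth.
The largest is C𝄪4 to G♯4, a diminished fifth (6 semitones).

diminished 5th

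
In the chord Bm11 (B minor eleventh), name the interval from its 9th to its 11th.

Bm11: B D F♯ A C♯ E.
The 9th is C♯ and the 11th is E.
3 letter names make it a third; at 3 semitones (a half step narrower than major) the quality is minor.

m3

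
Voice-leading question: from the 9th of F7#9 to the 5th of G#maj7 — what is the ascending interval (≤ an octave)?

The 9th of F7#9 is G#; the 5th of G#maj7 is D#.
G# up to D# spans 5 letter names and 7 semitones — a perfect fifth.

perfect fifth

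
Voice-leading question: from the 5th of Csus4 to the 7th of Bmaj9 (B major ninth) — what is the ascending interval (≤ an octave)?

augmented 2nd

Csus4 has G as its 5th, and Bmaj9 (B major ninth) has A♯ as its 7th.
2 letter names make it a second; at 3 semitones (a half step wider than major) the quality is augmented.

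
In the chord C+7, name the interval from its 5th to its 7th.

diminished third

C augmented seventh is spelled C, E, G♯, B♭.
5th = G♯; 7th = B♭.
3 letter names make it a third; at 2 semitones (a whole step narrower than major) the quality is diminished.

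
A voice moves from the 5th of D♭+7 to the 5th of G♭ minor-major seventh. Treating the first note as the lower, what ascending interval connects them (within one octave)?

D♭+7 has A as its 5th, and G♭ minor-major seventh has D♭ as its 5th.
From A to D♭: 4 semitones over a fourth = diminished.

diminished fourth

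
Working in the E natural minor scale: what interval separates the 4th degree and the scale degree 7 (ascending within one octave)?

perfect fourth

The scale runs E F# G A B C D.
So we need the interval from A up to D.
From A to D is 5 semitones, exactly the perfect fourth.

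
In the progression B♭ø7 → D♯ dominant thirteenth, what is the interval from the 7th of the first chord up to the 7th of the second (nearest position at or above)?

B♭ø7 has A♭ as its 7th, and D♯ dominant thirteenth has C♯ as its 7th.
From A♭ to C♯: 5 semitones over a third = augmented.

augmented third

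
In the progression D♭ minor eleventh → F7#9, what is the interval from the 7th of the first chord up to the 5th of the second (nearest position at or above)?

D♭ minor eleventh has C♭ as its 7th, and F7#9 has C as its 5th.
C♭ up to C is 1 semitone, a half step wider than a perfect unison, so the interval is augmented.

augmented unison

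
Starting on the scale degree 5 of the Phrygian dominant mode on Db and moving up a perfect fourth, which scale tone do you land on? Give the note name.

Db

The scale is Db Ebb F Gb Ab Bbb Cb.
The scale degree 5 is Ab; a perfect fourth above that is Db — scale degree 1.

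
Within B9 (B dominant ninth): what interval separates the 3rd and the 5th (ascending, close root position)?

Spelling the chord: B–D#–F#–A–C#.
So we need the interval from D# up to F#.
From D# to F#: 3 semitones over a third = minor.

minor third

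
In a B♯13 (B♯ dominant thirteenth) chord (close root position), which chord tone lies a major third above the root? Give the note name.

The chord tones of B♯13 are B♯, D𝄪, F𝄪, A♯, C𝄪, G𝄪.
The root is B♯. A major third above B♯ is D𝄪.
D𝄪 is the chord's 3rd.

D##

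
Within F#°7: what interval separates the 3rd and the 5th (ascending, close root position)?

Spelling the chord: F#–A–C–Eb.
3rd = A; 5th = C.
From A to C: 3 semitones over a third = minor.

minor third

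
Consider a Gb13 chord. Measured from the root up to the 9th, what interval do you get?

Spelling the chord: Gb, Bb, Db, Fb, Ab, Eb.
So we need the interval from Gb up to Ab.
Gb up to Ab spans 9 letter names and 14 semitones — a major ninth.

major ninth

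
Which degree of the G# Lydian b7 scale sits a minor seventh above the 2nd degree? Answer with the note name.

The scale is G# A# B# C## D# E# F#.
The 2nd degree is A#; a minor seventh above that is G# — scale degree 1.

G#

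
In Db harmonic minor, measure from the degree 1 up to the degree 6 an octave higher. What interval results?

minor 13th

The scale runs Db Eb Fb Gb Ab Bbb C.
Degree 1 = Db; 6th degree (up an octave) = Bbb.
13 letter names make it a thirteenth; at 20 semitones (a half step narrower than major) the quality is minor.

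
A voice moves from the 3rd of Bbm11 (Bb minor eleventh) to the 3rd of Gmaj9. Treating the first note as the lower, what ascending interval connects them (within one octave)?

augmented sixth

Bbm11 (Bb minor eleventh) has Db as its 3rd, and Gmaj9 has B as its 3rd.
From Db to B: 10 semitones over a sixth = augmented.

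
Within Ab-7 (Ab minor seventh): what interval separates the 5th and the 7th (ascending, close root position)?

minor 3rd

Spelling the chord: Ab-Cb-Eb-Gb.
5th = Eb; 7th = Gb.
3 letter names make it a third; at 3 semitones (a half step narrower than major) the quality is minor.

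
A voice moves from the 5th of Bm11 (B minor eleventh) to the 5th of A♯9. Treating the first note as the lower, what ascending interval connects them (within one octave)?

major seventh

The 5th of Bm11 (B minor eleventh) is F♯; the 5th of A♯9 is E♯.
From F♯ to E♯ is 11 semitones, exactly the major seventh.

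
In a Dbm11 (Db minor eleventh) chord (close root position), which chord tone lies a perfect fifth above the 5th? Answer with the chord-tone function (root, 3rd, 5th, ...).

Dbm11 (Db minor eleventh) is spelled Db-Fb-Ab-Cb-Eb-Gb.
The 5th is Ab. A perfect fifth above Ab is Eb.
Eb is the chord's 9th.

9th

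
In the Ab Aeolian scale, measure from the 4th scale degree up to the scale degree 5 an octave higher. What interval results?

major 9th

Ab natural minor: Ab Bb Cb Db Eb Fb Gb.
That puts Db below Eb.
Db up to Eb spans 9 letter names and 14 semitones — a major ninth.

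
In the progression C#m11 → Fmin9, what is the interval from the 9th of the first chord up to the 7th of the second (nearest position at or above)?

diminished second

C#m11 has D# as its 9th, and Fmin9 has Eb as its 7th.
From D# to Eb: 0 semitones over a second = diminished.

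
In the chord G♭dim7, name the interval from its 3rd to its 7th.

diminished fifth

G♭ diminished seventh is spelled G♭-B𝄫-D𝄫-F𝄫.
The 3rd is B𝄫 and the 7th is F𝄫.
B𝄫 up to F𝄫 is 6 semitones, a half step narrower than a perfect fifth, so the interval is diminished.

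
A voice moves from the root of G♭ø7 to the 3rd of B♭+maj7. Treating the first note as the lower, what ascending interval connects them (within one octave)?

augmented 5th

G♭ø7 has G♭ as its root, and B♭+maj7 has D as its 3rd.
From G♭ to D: 8 semitones over a fifth = augmented.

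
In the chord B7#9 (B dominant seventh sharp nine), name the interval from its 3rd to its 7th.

d5

Spelling the chord: B D♯ F♯ A C𝄪.
The 3rd is D♯ and the 7th is A.
D♯ up to A is 6 semitones, a half step narrower than a perfect fifth, so the interval is diminished.
This 3–7 tritone is the characteristic tension at the heart of the dominant sound.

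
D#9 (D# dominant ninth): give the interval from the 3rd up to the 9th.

Spelling the chord: D# F## A# C# E#.
3rd = F##; 9th = E#.
7 letter names make it a seventh; at 10 semitones (a half step narrower than major) the quality is minor.

minor 7th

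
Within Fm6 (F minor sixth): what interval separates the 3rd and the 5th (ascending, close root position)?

major third

Spelling the chord: F Ab C D.
That puts Ab below C.
From Ab to C is 4 semitones, exactly the major third.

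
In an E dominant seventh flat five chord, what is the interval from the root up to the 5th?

The chord tones of E dominant seventh flat five are E–G#–Bb–D.
So we need the interval from E up to Bb.
5 letter names make it a fifth; at 6 semitones (a half step narrower than perfect) the quality is diminished.

d5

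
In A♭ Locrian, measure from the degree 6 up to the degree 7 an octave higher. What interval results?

Spelling A♭ Locrian: A♭ B𝄫 C♭ D♭ E𝄫 F♭ G♭.
Degree 6 = F♭; degree 7 (up an octave) = G♭.
From F♭ to G♭ is 14 semitones, exactly the major ninth.

M9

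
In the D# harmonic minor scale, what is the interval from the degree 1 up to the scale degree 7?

The scale runs D# E# F# G# A# B C##.
The degree 1 is D# and the 7th scale degree is C##.
Counting 7 letters and 11 half steps from D# gives a major seventh.

major 7th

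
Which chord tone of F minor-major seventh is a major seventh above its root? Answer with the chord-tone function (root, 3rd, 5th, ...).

The chord tones of F minor-major seventh are F–Ab–C–E.
The root is F. A major seventh above F is E.
E is the chord's 7th.

7th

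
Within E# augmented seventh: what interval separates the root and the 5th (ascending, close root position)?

augmented fifth

E#aug7 (E# augmented seventh) is spelled E#-G##-B##-D#.
So we need the interval from E# up to B##.
5 letter names make it a fifth; at 8 semitones (a half step wider than perfect) the quality is augmented.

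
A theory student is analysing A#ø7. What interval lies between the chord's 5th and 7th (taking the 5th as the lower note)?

major third

The chord tones of A#ø7 are A#, C#, E, G#.
That puts E below G#.
From E to G# is 4 semitones, exactly the major third.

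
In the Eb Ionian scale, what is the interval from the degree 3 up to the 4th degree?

Eb major: Eb F G Ab Bb C D.
So we need the interval from G up to Ab.
From G to Ab: 1 semitone over a second = minor.

minor second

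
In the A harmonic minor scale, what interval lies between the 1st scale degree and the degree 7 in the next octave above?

M14

A harmonic minor: A B C D E F G♯.
So we need the interval from A up to G♯.
A up to G♯ spans 14 letter names and 23 semitones — a major fourteenth.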